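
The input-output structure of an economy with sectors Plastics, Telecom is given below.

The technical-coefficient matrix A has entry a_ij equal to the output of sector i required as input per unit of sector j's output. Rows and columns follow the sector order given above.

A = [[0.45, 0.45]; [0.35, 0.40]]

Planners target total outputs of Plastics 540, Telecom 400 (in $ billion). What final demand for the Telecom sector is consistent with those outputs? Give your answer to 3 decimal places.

I − A =
  [   0.55    -0.45]
  [  -0.35     0.60]
d = (I − A) x:
  d_1 = (+0.55)·540 + (-0.45)·400 = 117.000
  d_2 = (-0.35)·540 + (+0.60)·400 = 51.000

d_2 = 51.000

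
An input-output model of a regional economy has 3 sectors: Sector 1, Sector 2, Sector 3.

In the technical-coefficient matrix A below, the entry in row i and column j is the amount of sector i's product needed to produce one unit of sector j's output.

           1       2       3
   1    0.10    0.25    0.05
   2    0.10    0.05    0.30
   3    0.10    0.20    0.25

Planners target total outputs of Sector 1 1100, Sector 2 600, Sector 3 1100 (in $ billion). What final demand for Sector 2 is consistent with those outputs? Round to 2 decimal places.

I − A =
  [   0.90    -0.25    -0.05]
  [  -0.10     0.95    -0.30]
  [  -0.10    -0.20     0.75]
d = (I − A) x:
  d_1 = (+0.90)·1100 + (-0.25)·600 + (-0.05)·1100 = 785.00
  d_2 = (-0.10)·1100 + (+0.95)·600 + (-0.30)·1100 = 130.00
  d_3 = (-0.10)·1100 + (-0.20)·600 + (+0.75)·1100 = 595.00

d_2 = 130.00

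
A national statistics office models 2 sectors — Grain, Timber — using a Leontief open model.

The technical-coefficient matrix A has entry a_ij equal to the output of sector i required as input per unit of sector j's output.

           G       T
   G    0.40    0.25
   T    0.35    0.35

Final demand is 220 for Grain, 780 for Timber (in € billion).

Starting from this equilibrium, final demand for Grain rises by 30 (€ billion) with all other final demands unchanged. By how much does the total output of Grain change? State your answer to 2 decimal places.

Δx_G = 64.46

I − A =
  [   0.60    -0.25]
  [  -0.35     0.65]
det(I−A) = (0.60)(0.65) − (-0.25)(-0.35) = 0.3025
adj(I−A) = [[0.65, 0.25], [0.35, 0.60]]
(I − A)⁻¹ = adj(I−A) / det(I−A) ≈
  [   2.1488     0.8264]
  [   1.1570     1.9835]
Δx = (I − A)⁻¹ Δd with Δd having +30 in the Grain component and 0 elsewhere.
So Δx_G = L_GG · (+30), where L_GG = adj(I−A)_GG / det(I−A) = 0.65 / 0.3025.
Δx_G = 0.65 × (+30) / 0.3025 = 19.50 / 0.3025 ≈ 64.46.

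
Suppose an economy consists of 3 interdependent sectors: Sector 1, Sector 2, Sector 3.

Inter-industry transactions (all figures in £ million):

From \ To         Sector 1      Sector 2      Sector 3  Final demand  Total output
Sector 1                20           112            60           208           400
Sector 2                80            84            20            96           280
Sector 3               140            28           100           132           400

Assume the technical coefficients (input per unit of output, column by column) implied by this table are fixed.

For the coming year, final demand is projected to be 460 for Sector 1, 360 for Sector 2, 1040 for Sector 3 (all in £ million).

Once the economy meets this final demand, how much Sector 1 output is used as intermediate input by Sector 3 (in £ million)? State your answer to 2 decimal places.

z_13 = 315.65

Technical coefficients a_ij = z_ij / X_j:
  a_11 = 20/400 = 0.05, a_21 = 80/400 = 0.20, a_31 = 140/400 = 0.35
  a_12 = 112/280 = 0.40, a_22 = 84/280 = 0.30, a_32 = 28/280 = 0.10
  a_13 = 60/400 = 0.15, a_23 = 20/400 = 0.05, a_33 = 100/400 = 0.25
I − A =
  [   0.95    -0.40    -0.15]
  [  -0.20     0.70    -0.05]
  [  -0.35    -0.10     0.75]
Cofactors of I−A, C_ij = (−1)^(i+j)·(minor ij) (rows/columns in the sector order above):
  C_11 = (0.70)(0.75) − (-0.05)(-0.10) = 0.5200
  C_12 = −[(-0.20)(0.75) − (-0.05)(-0.35)] = 0.1675
  C_13 = (-0.20)(-0.10) − (0.70)(-0.35) = 0.2650
  C_21 = −[(-0.40)(0.75) − (-0.15)(-0.10)] = 0.3150
  C_22 = (0.95)(0.75) − (-0.15)(-0.35) = 0.6600
  C_23 = −[(0.95)(-0.10) − (-0.40)(-0.35)] = 0.2350
  C_31 = (-0.40)(-0.05) − (-0.15)(0.70) = 0.1250
  C_32 = −[(0.95)(-0.05) − (-0.15)(-0.20)] = 0.0775
  C_33 = (0.95)(0.70) − (-0.40)(-0.20) = 0.5850
det(I−A) = Σ_j (I−A)_1j·C_1j = (0.95)(0.5200) + (-0.40)(0.1675) + (-0.15)(0.2650) = 0.38725
adj(I−A) = Cᵀ =
  [ 0.5200   0.3150   0.1250]
  [ 0.1675   0.6600   0.0775]
  [ 0.2650   0.2350   0.5850]
(I − A)⁻¹ = adj(I−A) / det(I−A) ≈
  [   1.3428     0.8134     0.3228]
  [   0.4325     1.7043     0.2001]
  [   0.6843     0.6068     1.5107]
First solve x = (I − A)⁻¹ d = adj(I−A)·d / det(I−A); in particular x_3 = (0.2650·460 + 0.2350·360 + 0.5850·1040) / 0.38725 = 814.90 / 0.38725 ≈ 2104.3254.
Intermediate flow from 1 to 3: z_13 = a_13 · x_3 = 0.15 × 814.90 / 0.38725 = 122.235 / 0.38725 ≈ 315.65.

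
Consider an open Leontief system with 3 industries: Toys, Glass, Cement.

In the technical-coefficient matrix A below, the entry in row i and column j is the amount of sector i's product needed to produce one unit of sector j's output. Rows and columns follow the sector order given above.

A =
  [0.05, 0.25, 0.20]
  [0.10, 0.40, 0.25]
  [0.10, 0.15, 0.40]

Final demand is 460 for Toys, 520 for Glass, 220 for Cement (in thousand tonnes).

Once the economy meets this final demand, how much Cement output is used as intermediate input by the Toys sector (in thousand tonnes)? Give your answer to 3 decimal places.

z_CT = 104.433

I − A =
  [   0.95    -0.25    -0.20]
  [  -0.10     0.60    -0.25]
  [  -0.10    -0.15     0.60]
Cofactors of I−A, C_ij = (−1)^(i+j)·(minor ij) (rows/columns in the sector order above):
  C_11 = (0.60)(0.60) − (-0.25)(-0.15) = 0.3225
  C_12 = −[(-0.10)(0.60) − (-0.25)(-0.10)] = 0.0850
  C_13 = (-0.10)(-0.15) − (0.60)(-0.10) = 0.0750
  C_21 = −[(-0.25)(0.60) − (-0.20)(-0.15)] = 0.1800
  C_22 = (0.95)(0.60) − (-0.20)(-0.10) = 0.5500
  C_23 = −[(0.95)(-0.15) − (-0.25)(-0.10)] = 0.1675
  C_31 = (-0.25)(-0.25) − (-0.20)(0.60) = 0.1825
  C_32 = −[(0.95)(-0.25) − (-0.20)(-0.10)] = 0.2575
  C_33 = (0.95)(0.60) − (-0.25)(-0.10) = 0.5450
det(I−A) = Σ_j (I−A)_1j·C_1j = (0.95)(0.3225) + (-0.25)(0.0850) + (-0.20)(0.0750) = 0.270125
adj(I−A) = Cᵀ =
  [ 0.3225   0.1800   0.1825]
  [ 0.0850   0.5500   0.2575]
  [ 0.0750   0.1675   0.5450]
(I − A)⁻¹ = adj(I−A) / det(I−A) ≈
  [   1.1939     0.6664     0.6756]
  [   0.3147     2.0361     0.9533]
  [   0.2776     0.6201     2.0176]
First solve x = (I − A)⁻¹ d = adj(I−A)·d / det(I−A); in particular x_T = (0.3225·460 + 0.1800·520 + 0.1825·220) / 0.270125 = 282.10 / 0.270125 ≈ 1044.33133.
Intermediate flow from C to T: z_CT = a_CT · x_T = 0.10 × 282.10 / 0.270125 = 28.21 / 0.270125 ≈ 104.433.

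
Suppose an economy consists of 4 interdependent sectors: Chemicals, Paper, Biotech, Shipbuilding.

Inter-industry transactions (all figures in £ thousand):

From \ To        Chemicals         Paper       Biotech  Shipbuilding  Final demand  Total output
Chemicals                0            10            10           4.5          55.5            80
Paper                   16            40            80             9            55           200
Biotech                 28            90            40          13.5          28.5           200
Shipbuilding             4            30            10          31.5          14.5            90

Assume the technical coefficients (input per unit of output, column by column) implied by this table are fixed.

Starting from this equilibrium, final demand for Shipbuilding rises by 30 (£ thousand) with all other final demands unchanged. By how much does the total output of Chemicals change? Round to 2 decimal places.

Δx_1 = 4.72

Technical coefficients a_ij = z_ij / X_j:
  a_11 = 0/80 = 0.00, a_21 = 16/80 = 0.20, a_31 = 28/80 = 0.35, a_41 = 4/80 = 0.05
  a_12 = 10/200 = 0.05, a_22 = 40/200 = 0.20, a_32 = 90/200 = 0.45, a_42 = 30/200 = 0.15
  a_13 = 10/200 = 0.05, a_23 = 80/200 = 0.40, a_33 = 40/200 = 0.20, a_43 = 10/200 = 0.05
  a_14 = 4.5/90 = 0.05, a_24 = 9/90 = 0.10, a_34 = 13.5/90 = 0.15, a_44 = 31.5/90 = 0.35
I − A =
  [   1.00    -0.05    -0.05    -0.05]
  [  -0.20     0.80    -0.40    -0.10]
  [  -0.35    -0.45     0.80    -0.15]
  [  -0.05    -0.15    -0.05     0.65]
Compute the cofactors C_ij = (−1)^(i+j)·(3×3 minor ij) of I−A; the adjugate is their transpose:
adj(I−A) = Cᵀ =
  [ 0.269750   0.048500   0.043500   0.038250]
  [ 0.202250   0.497875   0.271250   0.154750]
  [ 0.248000   0.328250   0.494750   0.183750]
  [ 0.086500   0.143875   0.104000   0.426500]
det(I−A) = Σ_j (I−A)_1j·C_1j = (1.00)(0.269750) + (-0.05)(0.202250) + (-0.05)(0.248000) + (-0.05)(0.086500) = 0.2429125
(I − A)⁻¹ = adj(I−A) / det(I−A) ≈
  [   1.1105     0.1997     0.1791     0.1575]
  [   0.8326     2.0496     1.1167     0.6371]
  [   1.0209     1.3513     2.0367     0.7564]
  [   0.3561     0.5923     0.4281     1.7558]
Δx = (I − A)⁻¹ Δd with Δd having +30 in the Shipbuilding component and 0 elsewhere.
So Δx_1 = L_14 · (+30), where L_14 = adj(I−A)_14 / det(I−A) = 0.038250 / 0.2429125.
Δx_1 = 0.038250 × (+30) / 0.2429125 = 1.1475 / 0.2429125 ≈ 4.72.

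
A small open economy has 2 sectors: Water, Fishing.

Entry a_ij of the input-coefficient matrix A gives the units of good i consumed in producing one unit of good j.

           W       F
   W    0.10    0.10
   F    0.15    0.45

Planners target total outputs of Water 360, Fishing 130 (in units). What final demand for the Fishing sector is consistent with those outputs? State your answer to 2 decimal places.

I − A =
  [   0.90    -0.10]
  [  -0.15     0.55]
d = (I − A) x:
  d_W = (+0.90)·360 + (-0.10)·130 = 311.00
  d_F = (-0.15)·360 + (+0.55)·130 = 17.50

d_F = 17.50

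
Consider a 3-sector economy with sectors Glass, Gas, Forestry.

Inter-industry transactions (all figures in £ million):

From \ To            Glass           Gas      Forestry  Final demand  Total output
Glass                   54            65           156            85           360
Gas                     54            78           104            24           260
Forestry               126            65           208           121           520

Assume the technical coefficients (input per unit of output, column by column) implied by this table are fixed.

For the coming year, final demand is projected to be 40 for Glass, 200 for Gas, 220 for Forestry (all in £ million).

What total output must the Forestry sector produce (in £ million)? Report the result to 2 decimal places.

x_3 = 1022.13

Technical coefficients a_ij = z_ij / X_j:
  a_11 = 54/360 = 0.15, a_21 = 54/360 = 0.15, a_31 = 126/360 = 0.35
  a_12 = 65/260 = 0.25, a_22 = 78/260 = 0.30, a_32 = 65/260 = 0.25
  a_13 = 156/520 = 0.30, a_23 = 104/520 = 0.20, a_33 = 208/520 = 0.40
I − A =
  [   0.85    -0.25    -0.30]
  [  -0.15     0.70    -0.20]
  [  -0.35    -0.25     0.60]
Cofactors of I−A, C_ij = (−1)^(i+j)·(minor ij) (rows/columns in the sector order above):
  C_11 = (0.70)(0.60) − (-0.20)(-0.25) = 0.3700
  C_12 = −[(-0.15)(0.60) − (-0.20)(-0.35)] = 0.1600
  C_13 = (-0.15)(-0.25) − (0.70)(-0.35) = 0.2825
  C_21 = −[(-0.25)(0.60) − (-0.30)(-0.25)] = 0.2250
  C_22 = (0.85)(0.60) − (-0.30)(-0.35) = 0.4050
  C_23 = −[(0.85)(-0.25) − (-0.25)(-0.35)] = 0.3000
  C_31 = (-0.25)(-0.20) − (-0.30)(0.70) = 0.2600
  C_32 = −[(0.85)(-0.20) − (-0.30)(-0.15)] = 0.2150
  C_33 = (0.85)(0.70) − (-0.25)(-0.15) = 0.5575
det(I−A) = Σ_j (I−A)_1j·C_1j = (0.85)(0.3700) + (-0.25)(0.1600) + (-0.30)(0.2825) = 0.18975
adj(I−A) = Cᵀ =
  [ 0.3700   0.2250   0.2600]
  [ 0.1600   0.4050   0.2150]
  [ 0.2825   0.3000   0.5575]
(I − A)⁻¹ = adj(I−A) / det(I−A) ≈
  [   1.9499     1.1858     1.3702]
  [   0.8432     2.1344     1.1331]
  [   1.4888     1.5810     2.9381]
x = (I − A)⁻¹ d = adj(I−A)·d / det(I−A), with det(I−A) = 0.18975:
  x_1 = (0.3700·40 + 0.2250·200 + 0.2600·220) / 0.18975 = 117.00 / 0.18975 ≈ 616.60
  x_2 = (0.1600·40 + 0.4050·200 + 0.2150·220) / 0.18975 = 134.70 / 0.18975 ≈ 709.88
  x_3 = (0.2825·40 + 0.3000·200 + 0.5575·220) / 0.18975 = 193.95 / 0.18975 ≈ 1022.13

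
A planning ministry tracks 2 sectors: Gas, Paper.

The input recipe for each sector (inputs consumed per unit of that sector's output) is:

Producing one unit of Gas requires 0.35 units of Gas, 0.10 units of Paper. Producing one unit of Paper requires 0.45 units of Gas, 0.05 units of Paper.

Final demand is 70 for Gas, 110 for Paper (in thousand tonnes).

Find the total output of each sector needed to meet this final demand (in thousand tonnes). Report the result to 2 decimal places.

x_G = 202.62, x_P = 137.12

I − A =
  [   0.65    -0.45]
  [  -0.10     0.95]
det(I−A) = (0.65)(0.95) − (-0.45)(-0.10) = 0.5725
adj(I−A) = [[0.95, 0.45], [0.10, 0.65]]
(I − A)⁻¹ = adj(I−A) / det(I−A) ≈
  [   1.6594     0.7860]
  [   0.1747     1.1354]
x = (I − A)⁻¹ d = adj(I−A)·d / det(I−A), with det(I−A) = 0.5725:
  x_G = (0.95·70 + 0.45·110) / 0.5725 = 116.00 / 0.5725 ≈ 202.62
  x_P = (0.10·70 + 0.65·110) / 0.5725 = 78.50 / 0.5725 ≈ 137.12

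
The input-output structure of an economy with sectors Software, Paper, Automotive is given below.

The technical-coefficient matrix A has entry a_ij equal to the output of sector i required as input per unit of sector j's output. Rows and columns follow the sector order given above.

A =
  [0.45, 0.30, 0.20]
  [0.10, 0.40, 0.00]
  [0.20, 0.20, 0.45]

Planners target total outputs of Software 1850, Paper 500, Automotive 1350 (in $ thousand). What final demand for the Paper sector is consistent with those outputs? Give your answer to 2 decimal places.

I − A =
  [   0.55    -0.30    -0.20]
  [  -0.10     0.60     0.00]
  [  -0.20    -0.20     0.55]
d = (I − A) x:
  d_S = (+0.55)·1850 + (-0.30)·500 + (-0.20)·1350 = 597.50
  d_P = (-0.10)·1850 + (+0.60)·500 + (+0.00)·1350 = 115.00
  d_A = (-0.20)·1850 + (-0.20)·500 + (+0.55)·1350 = 272.50

d_P = 115.00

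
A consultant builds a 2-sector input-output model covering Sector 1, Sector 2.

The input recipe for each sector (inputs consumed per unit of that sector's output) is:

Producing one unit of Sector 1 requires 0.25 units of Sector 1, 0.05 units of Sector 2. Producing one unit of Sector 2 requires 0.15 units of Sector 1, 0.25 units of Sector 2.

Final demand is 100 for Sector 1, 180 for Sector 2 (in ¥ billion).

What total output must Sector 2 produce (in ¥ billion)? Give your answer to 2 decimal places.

I − A =
  [   0.75    -0.15]
  [  -0.05     0.75]
det(I−A) = (0.75)(0.75) − (-0.15)(-0.05) = 0.5550
adj(I−A) = [[0.75, 0.15], [0.05, 0.75]]
(I − A)⁻¹ = adj(I−A) / det(I−A) ≈
  [   1.3514     0.2703]
  [   0.0901     1.3514]
x = (I − A)⁻¹ d = adj(I−A)·d / det(I−A), with det(I−A) = 0.5550:
  x_1 = (0.75·100 + 0.15·180) / 0.5550 = 102.00 / 0.5550 ≈ 183.78
  x_2 = (0.05·100 + 0.75·180) / 0.5550 = 140.00 / 0.5550 ≈ 252.25

x_2 = 252.25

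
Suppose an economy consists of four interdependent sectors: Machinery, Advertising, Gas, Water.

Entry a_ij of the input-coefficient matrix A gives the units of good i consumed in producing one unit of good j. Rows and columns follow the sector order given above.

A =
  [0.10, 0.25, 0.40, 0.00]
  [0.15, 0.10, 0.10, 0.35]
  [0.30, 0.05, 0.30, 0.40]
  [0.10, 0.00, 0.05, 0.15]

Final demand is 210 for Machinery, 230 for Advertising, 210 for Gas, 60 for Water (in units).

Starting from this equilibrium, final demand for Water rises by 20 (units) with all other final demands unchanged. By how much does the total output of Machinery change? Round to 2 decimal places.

Δx_M = 14.10

I − A =
  [   0.90    -0.25    -0.40     0.00]
  [  -0.15     0.90    -0.10    -0.35]
  [  -0.30    -0.05     0.70    -0.40]
  [  -0.10     0.00    -0.05     0.85]
Compute the cofactors C_ij = (−1)^(i+j)·(3×3 minor ij) of I−A; the adjugate is their transpose:
adj(I−A) = Cᵀ =
  [ 0.512375   0.160750   0.331625   0.222250]
  [ 0.145500   0.399500   0.157250   0.238500]
  [ 0.273625   0.112000   0.647875   0.351000]
  [ 0.076375   0.025500   0.077125   0.417750]
det(I−A) = Σ_j (I−A)_1j·C_1j = (0.90)(0.512375) + (-0.25)(0.145500) + (-0.40)(0.273625) + (0.00)(0.076375) = 0.3153125
(I − A)⁻¹ = adj(I−A) / det(I−A) ≈
  [   1.6250     0.5098     1.0517     0.7049]
  [   0.4614     1.2670     0.4987     0.7564]
  [   0.8678     0.3552     2.0547     1.1132]
  [   0.2422     0.0809     0.2446     1.3249]
Δx = (I − A)⁻¹ Δd with Δd having +20 in the Water component and 0 elsewhere.
So Δx_M = L_MW · (+20), where L_MW = adj(I−A)_MW / det(I−A) = 0.222250 / 0.3153125.
Δx_M = 0.222250 × (+20) / 0.3153125 = 4.445 / 0.3153125 ≈ 14.10.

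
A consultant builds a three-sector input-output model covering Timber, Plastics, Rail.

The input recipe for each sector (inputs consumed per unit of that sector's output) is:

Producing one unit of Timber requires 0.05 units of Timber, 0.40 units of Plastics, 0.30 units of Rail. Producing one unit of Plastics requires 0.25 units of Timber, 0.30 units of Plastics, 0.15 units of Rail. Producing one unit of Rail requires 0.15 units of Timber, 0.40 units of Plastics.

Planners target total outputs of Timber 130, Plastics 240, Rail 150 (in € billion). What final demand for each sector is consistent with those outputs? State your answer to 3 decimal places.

I − A =
  [   0.95    -0.25    -0.15]
  [  -0.40     0.70    -0.40]
  [  -0.30    -0.15     1.00]
d = (I − A) x:
  d_T = (+0.95)·130 + (-0.25)·240 + (-0.15)·150 = 41.000
  d_P = (-0.40)·130 + (+0.70)·240 + (-0.40)·150 = 56.000
  d_R = (-0.30)·130 + (-0.15)·240 + (+1.00)·150 = 75.000

d_T = 41.000, d_P = 56.000, d_R = 75.000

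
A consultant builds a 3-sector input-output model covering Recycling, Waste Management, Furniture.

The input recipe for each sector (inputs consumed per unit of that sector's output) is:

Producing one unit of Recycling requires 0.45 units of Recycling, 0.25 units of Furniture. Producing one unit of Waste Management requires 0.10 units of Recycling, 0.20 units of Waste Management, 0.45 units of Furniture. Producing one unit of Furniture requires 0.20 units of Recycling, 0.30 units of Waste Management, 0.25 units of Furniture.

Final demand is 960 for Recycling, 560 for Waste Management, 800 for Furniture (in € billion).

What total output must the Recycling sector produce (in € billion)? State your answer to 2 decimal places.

I − A =
  [   0.55    -0.10    -0.20]
  [   0.00     0.80    -0.30]
  [  -0.25    -0.45     0.75]
Cofactors of I−A, C_ij = (−1)^(i+j)·(minor ij) (rows/columns in the sector order above):
  C_11 = (0.80)(0.75) − (-0.30)(-0.45) = 0.4650
  C_12 = −[(0.00)(0.75) − (-0.30)(-0.25)] = 0.0750
  C_13 = (0.00)(-0.45) − (0.80)(-0.25) = 0.2000
  C_21 = −[(-0.10)(0.75) − (-0.20)(-0.45)] = 0.1650
  C_22 = (0.55)(0.75) − (-0.20)(-0.25) = 0.3625
  C_23 = −[(0.55)(-0.45) − (-0.10)(-0.25)] = 0.2725
  C_31 = (-0.10)(-0.30) − (-0.20)(0.80) = 0.1900
  C_32 = −[(0.55)(-0.30) − (-0.20)(0.00)] = 0.1650
  C_33 = (0.55)(0.80) − (-0.10)(0.00) = 0.4400
det(I−A) = Σ_j (I−A)_1j·C_1j = (0.55)(0.4650) + (-0.10)(0.0750) + (-0.20)(0.2000) = 0.20825
adj(I−A) = Cᵀ =
  [ 0.4650   0.1650   0.1900]
  [ 0.0750   0.3625   0.1650]
  [ 0.2000   0.2725   0.4400]
(I − A)⁻¹ = adj(I−A) / det(I−A) ≈
  [   2.2329     0.7923     0.9124]
  [   0.3601     1.7407     0.7923]
  [   0.9604     1.3085     2.1128]
x = (I − A)⁻¹ d = adj(I−A)·d / det(I−A), with det(I−A) = 0.20825:
  x_R = (0.4650·960 + 0.1650·560 + 0.1900·800) / 0.20825 = 690.80 / 0.20825 ≈ 3317.17
  x_W = (0.0750·960 + 0.3625·560 + 0.1650·800) / 0.20825 = 407.00 / 0.20825 ≈ 1954.38
  x_F = (0.2000·960 + 0.2725·560 + 0.4400·800) / 0.20825 = 696.60 / 0.20825 ≈ 3345.02

x_R = 3317.17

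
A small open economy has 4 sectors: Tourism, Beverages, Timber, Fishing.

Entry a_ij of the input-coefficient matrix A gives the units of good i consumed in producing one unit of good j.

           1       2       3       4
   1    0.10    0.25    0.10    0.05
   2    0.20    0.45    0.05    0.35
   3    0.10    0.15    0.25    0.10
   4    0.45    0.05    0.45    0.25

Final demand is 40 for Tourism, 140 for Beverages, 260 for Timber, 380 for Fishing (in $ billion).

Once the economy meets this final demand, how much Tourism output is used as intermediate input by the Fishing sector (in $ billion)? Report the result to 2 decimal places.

I − A =
  [   0.90    -0.25    -0.10    -0.05]
  [  -0.20     0.55    -0.05    -0.35]
  [  -0.10    -0.15     0.75    -0.10]
  [  -0.45    -0.05    -0.45     0.75]
Compute the cofactors C_ij = (−1)^(i+j)·(3×3 minor ij) of I−A; the adjugate is their transpose:
adj(I−A) = Cᵀ =
  [ 0.242000   0.146375   0.100750   0.097875]
  [ 0.243375   0.434625   0.209625   0.247000]
  [ 0.111375   0.132625   0.265750   0.104750]
  [ 0.228250   0.196375   0.233875   0.317250]
det(I−A) = Σ_j (I−A)_1j·C_1j = (0.90)(0.242000) + (-0.25)(0.243375) + (-0.10)(0.111375) + (-0.05)(0.228250) = 0.13440625
(I − A)⁻¹ = adj(I−A) / det(I−A) ≈
  [   1.8005     1.0890     0.7496     0.7282]
  [   1.8107     3.2337     1.5596     1.8377]
  [   0.8286     0.9867     1.9772     0.7794]
  [   1.6982     1.4611     1.7401     2.3604]
First solve x = (I − A)⁻¹ d = adj(I−A)·d / det(I−A); in particular x_4 = (0.228250·40 + 0.196375·140 + 0.233875·260 + 0.317250·380) / 0.13440625 = 217.985 / 0.13440625 ≈ 1621.8368.
Intermediate flow from 1 to 4: z_14 = a_14 · x_4 = 0.05 × 217.985 / 0.13440625 = 10.89925 / 0.13440625 ≈ 81.09.

z_14 = 81.09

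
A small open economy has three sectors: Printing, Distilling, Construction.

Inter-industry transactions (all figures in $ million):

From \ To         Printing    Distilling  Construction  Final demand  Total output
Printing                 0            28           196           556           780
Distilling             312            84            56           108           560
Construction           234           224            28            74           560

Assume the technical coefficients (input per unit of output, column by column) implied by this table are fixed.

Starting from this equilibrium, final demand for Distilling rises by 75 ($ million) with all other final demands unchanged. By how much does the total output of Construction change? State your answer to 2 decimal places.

Technical coefficients a_ij = z_ij / X_j:
  a_PP = 0/780 = 0.00, a_DP = 312/780 = 0.40, a_CP = 234/780 = 0.30
  a_PD = 28/560 = 0.05, a_DD = 84/560 = 0.15, a_CD = 224/560 = 0.40
  a_PC = 196/560 = 0.35, a_DC = 56/560 = 0.10, a_CC = 28/560 = 0.05
I − A =
  [   1.00    -0.05    -0.35]
  [  -0.40     0.85    -0.10]
  [  -0.30    -0.40     0.95]
Cofactors of I−A, C_ij = (−1)^(i+j)·(minor ij) (rows/columns in the sector order above):
  C_11 = (0.85)(0.95) − (-0.10)(-0.40) = 0.7675
  C_12 = −[(-0.40)(0.95) − (-0.10)(-0.30)] = 0.4100
  C_13 = (-0.40)(-0.40) − (0.85)(-0.30) = 0.4150
  C_21 = −[(-0.05)(0.95) − (-0.35)(-0.40)] = 0.1875
  C_22 = (1.00)(0.95) − (-0.35)(-0.30) = 0.8450
  C_23 = −[(1.00)(-0.40) − (-0.05)(-0.30)] = 0.4150
  C_31 = (-0.05)(-0.10) − (-0.35)(0.85) = 0.3025
  C_32 = −[(1.00)(-0.10) − (-0.35)(-0.40)] = 0.2400
  C_33 = (1.00)(0.85) − (-0.05)(-0.40) = 0.8300
det(I−A) = Σ_j (I−A)_1j·C_1j = (1.00)(0.7675) + (-0.05)(0.4100) + (-0.35)(0.4150) = 0.60175
adj(I−A) = Cᵀ =
  [ 0.7675   0.1875   0.3025]
  [ 0.4100   0.8450   0.2400]
  [ 0.4150   0.4150   0.8300]
(I − A)⁻¹ = adj(I−A) / det(I−A) ≈
  [   1.2754     0.3116     0.5027]
  [   0.6813     1.4042     0.3988]
  [   0.6897     0.6897     1.3793]
Δx = (I − A)⁻¹ Δd with Δd having +75 in the Distilling component and 0 elsewhere.
So Δx_C = L_CD · (+75), where L_CD = adj(I−A)_CD / det(I−A) = 0.4150 / 0.60175.
Δx_C = 0.4150 × (+75) / 0.60175 = 31.125 / 0.60175 ≈ 51.72.

Δx_C = 51.72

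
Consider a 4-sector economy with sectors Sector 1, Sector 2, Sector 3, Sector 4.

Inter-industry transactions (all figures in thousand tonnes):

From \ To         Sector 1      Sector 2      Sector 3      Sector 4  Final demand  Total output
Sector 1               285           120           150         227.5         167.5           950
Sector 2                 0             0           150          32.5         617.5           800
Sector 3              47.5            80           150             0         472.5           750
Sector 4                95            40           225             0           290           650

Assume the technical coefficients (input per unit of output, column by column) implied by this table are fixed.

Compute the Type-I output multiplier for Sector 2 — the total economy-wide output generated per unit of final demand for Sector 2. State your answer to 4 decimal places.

Technical coefficients a_ij = z_ij / X_j:
  a_11 = 285/950 = 0.30, a_21 = 0/950 = 0.00, a_31 = 47.5/950 = 0.05, a_41 = 95/950 = 0.10
  a_12 = 120/800 = 0.15, a_22 = 0/800 = 0.00, a_32 = 80/800 = 0.10, a_42 = 40/800 = 0.05
  a_13 = 150/750 = 0.20, a_23 = 150/750 = 0.20, a_33 = 150/750 = 0.20, a_43 = 225/750 = 0.30
  a_14 = 227.5/650 = 0.35, a_24 = 32.5/650 = 0.05, a_34 = 0/650 = 0.00, a_44 = 0/650 = 0.00
I − A =
  [   0.70    -0.15    -0.20    -0.35]
  [   0.00     1.00    -0.20    -0.05]
  [  -0.05    -0.10     0.80     0.00]
  [  -0.10    -0.05    -0.30     1.00]
Compute the cofactors C_ij = (−1)^(i+j)·(3×3 minor ij) of I−A; the adjugate is their transpose:
adj(I−A) = Cᵀ =
  [ 0.776500   0.164500   0.340250   0.280000]
  [ 0.014750   0.516750   0.144500   0.031000]
  [ 0.050375   0.074875   0.662500   0.021375]
  [ 0.093500   0.064750   0.240000   0.534500]
det(I−A) = Σ_j (I−A)_1j·C_1j = (0.70)(0.776500) + (-0.15)(0.014750) + (-0.20)(0.050375) + (-0.35)(0.093500) = 0.4985375
(I − A)⁻¹ = adj(I−A) / det(I−A) ≈
  [   1.55756     0.32997     0.68250     0.56164]
  [   0.02959     1.03653     0.28985     0.06218]
  [   0.10105     0.15019     1.32889     0.04288]
  [   0.18755     0.12988     0.48141     1.07214]
The output multiplier for sector j is the column-j sum of the Leontief inverse (I − A)⁻¹ = adj(I−A) / det(I−A).
Column 2 of adj(I−A): (0.164500, 0.516750, 0.074875, 0.064750); det(I−A) = 0.4985375.
m_2 = (0.164500 + 0.516750 + 0.074875 + 0.064750) / 0.4985375 = 0.820875 / 0.4985375 ≈ 1.6466.

m_2 = 1.6466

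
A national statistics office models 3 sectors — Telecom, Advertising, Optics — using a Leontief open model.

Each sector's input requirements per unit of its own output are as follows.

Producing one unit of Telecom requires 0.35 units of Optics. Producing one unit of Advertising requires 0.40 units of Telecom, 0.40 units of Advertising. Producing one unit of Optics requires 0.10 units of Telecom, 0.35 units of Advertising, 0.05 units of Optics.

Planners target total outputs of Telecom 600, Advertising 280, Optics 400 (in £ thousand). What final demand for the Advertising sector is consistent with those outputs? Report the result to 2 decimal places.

d_A = 28.00

I − A =
  [   1.00    -0.40    -0.10]
  [   0.00     0.60    -0.35]
  [  -0.35     0.00     0.95]
d = (I − A) x:
  d_T = (+1.00)·600 + (-0.40)·280 + (-0.10)·400 = 448.00
  d_A = (+0.00)·600 + (+0.60)·280 + (-0.35)·400 = 28.00
  d_O = (-0.35)·600 + (+0.00)·280 + (+0.95)·400 = 170.00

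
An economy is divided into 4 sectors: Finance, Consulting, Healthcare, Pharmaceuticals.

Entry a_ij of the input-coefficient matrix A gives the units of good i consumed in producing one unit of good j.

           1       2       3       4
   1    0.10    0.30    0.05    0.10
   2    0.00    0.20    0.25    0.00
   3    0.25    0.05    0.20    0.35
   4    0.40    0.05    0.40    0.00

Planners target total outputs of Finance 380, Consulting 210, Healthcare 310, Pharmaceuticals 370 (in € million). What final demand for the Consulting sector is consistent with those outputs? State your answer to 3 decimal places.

d_2 = 90.500

I − A =
  [   0.90    -0.30    -0.05    -0.10]
  [   0.00     0.80    -0.25     0.00]
  [  -0.25    -0.05     0.80    -0.35]
  [  -0.40    -0.05    -0.40     1.00]
d = (I − A) x:
  d_1 = (+0.90)·380 + (-0.30)·210 + (-0.05)·310 + (-0.10)·370 = 226.500
  d_2 = (+0.00)·380 + (+0.80)·210 + (-0.25)·310 + (+0.00)·370 = 90.500
  d_3 = (-0.25)·380 + (-0.05)·210 + (+0.80)·310 + (-0.35)·370 = 13.000
  d_4 = (-0.40)·380 + (-0.05)·210 + (-0.40)·310 + (+1.00)·370 = 83.500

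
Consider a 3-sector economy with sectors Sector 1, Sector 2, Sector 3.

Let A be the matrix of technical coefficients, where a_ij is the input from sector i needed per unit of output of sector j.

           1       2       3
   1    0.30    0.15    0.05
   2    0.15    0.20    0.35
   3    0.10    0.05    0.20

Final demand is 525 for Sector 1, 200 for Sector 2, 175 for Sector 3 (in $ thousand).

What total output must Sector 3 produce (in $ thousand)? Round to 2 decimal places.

I − A =
  [   0.70    -0.15    -0.05]
  [  -0.15     0.80    -0.35]
  [  -0.10    -0.05     0.80]
Cofactors of I−A, C_ij = (−1)^(i+j)·(minor ij) (rows/columns in the sector order above):
  C_11 = (0.80)(0.80) − (-0.35)(-0.05) = 0.6225
  C_12 = −[(-0.15)(0.80) − (-0.35)(-0.10)] = 0.1550
  C_13 = (-0.15)(-0.05) − (0.80)(-0.10) = 0.0875
  C_21 = −[(-0.15)(0.80) − (-0.05)(-0.05)] = 0.1225
  C_22 = (0.70)(0.80) − (-0.05)(-0.10) = 0.5550
  C_23 = −[(0.70)(-0.05) − (-0.15)(-0.10)] = 0.0500
  C_31 = (-0.15)(-0.35) − (-0.05)(0.80) = 0.0925
  C_32 = −[(0.70)(-0.35) − (-0.05)(-0.15)] = 0.2525
  C_33 = (0.70)(0.80) − (-0.15)(-0.15) = 0.5375
det(I−A) = Σ_j (I−A)_1j·C_1j = (0.70)(0.6225) + (-0.15)(0.1550) + (-0.05)(0.0875) = 0.408125
adj(I−A) = Cᵀ =
  [ 0.6225   0.1225   0.0925]
  [ 0.1550   0.5550   0.2525]
  [ 0.0875   0.0500   0.5375]
(I − A)⁻¹ = adj(I−A) / det(I−A) ≈
  [   1.5253     0.3002     0.2266]
  [   0.3798     1.3599     0.6187]
  [   0.2144     0.1225     1.3170]
x = (I − A)⁻¹ d = adj(I−A)·d / det(I−A), with det(I−A) = 0.408125:
  x_1 = (0.6225·525 + 0.1225·200 + 0.0925·175) / 0.408125 = 367.50 / 0.408125 ≈ 900.46
  x_2 = (0.1550·525 + 0.5550·200 + 0.2525·175) / 0.408125 = 236.5625 / 0.408125 ≈ 579.63
  x_3 = (0.0875·525 + 0.0500·200 + 0.5375·175) / 0.408125 = 150.00 / 0.408125 ≈ 367.53

x_3 = 367.53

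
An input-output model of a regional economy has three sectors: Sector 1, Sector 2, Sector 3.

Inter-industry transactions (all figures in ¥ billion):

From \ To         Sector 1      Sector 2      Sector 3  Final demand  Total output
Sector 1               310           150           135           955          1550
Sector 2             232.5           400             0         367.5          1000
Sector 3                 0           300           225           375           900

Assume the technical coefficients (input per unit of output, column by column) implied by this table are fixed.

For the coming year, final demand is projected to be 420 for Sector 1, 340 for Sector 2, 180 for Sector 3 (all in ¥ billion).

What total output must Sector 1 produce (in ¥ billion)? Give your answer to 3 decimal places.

Technical coefficients a_ij = z_ij / X_j:
  a_11 = 310/1550 = 0.20, a_21 = 232.5/1550 = 0.15, a_31 = 0/1550 = 0.00
  a_12 = 150/1000 = 0.15, a_22 = 400/1000 = 0.40, a_32 = 300/1000 = 0.30
  a_13 = 135/900 = 0.15, a_23 = 0/900 = 0.00, a_33 = 225/900 = 0.25
I − A =
  [   0.80    -0.15    -0.15]
  [  -0.15     0.60     0.00]
  [   0.00    -0.30     0.75]
Cofactors of I−A, C_ij = (−1)^(i+j)·(minor ij) (rows/columns in the sector order above):
  C_11 = (0.60)(0.75) − (0.00)(-0.30) = 0.4500
  C_12 = −[(-0.15)(0.75) − (0.00)(0.00)] = 0.1125
  C_13 = (-0.15)(-0.30) − (0.60)(0.00) = 0.0450
  C_21 = −[(-0.15)(0.75) − (-0.15)(-0.30)] = 0.1575
  C_22 = (0.80)(0.75) − (-0.15)(0.00) = 0.6000
  C_23 = −[(0.80)(-0.30) − (-0.15)(0.00)] = 0.2400
  C_31 = (-0.15)(0.00) − (-0.15)(0.60) = 0.0900
  C_32 = −[(0.80)(0.00) − (-0.15)(-0.15)] = 0.0225
  C_33 = (0.80)(0.60) − (-0.15)(-0.15) = 0.4575
det(I−A) = Σ_j (I−A)_1j·C_1j = (0.80)(0.4500) + (-0.15)(0.1125) + (-0.15)(0.0450) = 0.336375
adj(I−A) = Cᵀ =
  [ 0.4500   0.1575   0.0900]
  [ 0.1125   0.6000   0.0225]
  [ 0.0450   0.2400   0.4575]
(I − A)⁻¹ = adj(I−A) / det(I−A) ≈
  [   1.3378     0.4682     0.2676]
  [   0.3344     1.7837     0.0669]
  [   0.1338     0.7135     1.3601]
x = (I − A)⁻¹ d = adj(I−A)·d / det(I−A), with det(I−A) = 0.336375:
  x_1 = (0.4500·420 + 0.1575·340 + 0.0900·180) / 0.336375 = 258.75 / 0.336375 ≈ 769.231
  x_2 = (0.1125·420 + 0.6000·340 + 0.0225·180) / 0.336375 = 255.30 / 0.336375 ≈ 758.974
  x_3 = (0.0450·420 + 0.2400·340 + 0.4575·180) / 0.336375 = 182.85 / 0.336375 ≈ 543.590

x_1 = 769.231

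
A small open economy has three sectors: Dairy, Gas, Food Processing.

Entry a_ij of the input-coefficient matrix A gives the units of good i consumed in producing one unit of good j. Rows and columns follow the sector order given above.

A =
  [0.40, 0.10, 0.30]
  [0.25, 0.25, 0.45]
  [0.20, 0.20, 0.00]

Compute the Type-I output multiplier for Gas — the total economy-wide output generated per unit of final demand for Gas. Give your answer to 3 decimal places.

m_2 = 2.781

I − A =
  [   0.60    -0.10    -0.30]
  [  -0.25     0.75    -0.45]
  [  -0.20    -0.20     1.00]
Cofactors of I−A, C_ij = (−1)^(i+j)·(minor ij) (rows/columns in the sector order above):
  C_11 = (0.75)(1.00) − (-0.45)(-0.20) = 0.6600
  C_12 = −[(-0.25)(1.00) − (-0.45)(-0.20)] = 0.3400
  C_13 = (-0.25)(-0.20) − (0.75)(-0.20) = 0.2000
  C_21 = −[(-0.10)(1.00) − (-0.30)(-0.20)] = 0.1600
  C_22 = (0.60)(1.00) − (-0.30)(-0.20) = 0.5400
  C_23 = −[(0.60)(-0.20) − (-0.10)(-0.20)] = 0.1400
  C_31 = (-0.10)(-0.45) − (-0.30)(0.75) = 0.2700
  C_32 = −[(0.60)(-0.45) − (-0.30)(-0.25)] = 0.3450
  C_33 = (0.60)(0.75) − (-0.10)(-0.25) = 0.4250
det(I−A) = Σ_j (I−A)_1j·C_1j = (0.60)(0.6600) + (-0.10)(0.3400) + (-0.30)(0.2000) = 0.3020
adj(I−A) = Cᵀ =
  [ 0.6600   0.1600   0.2700]
  [ 0.3400   0.5400   0.3450]
  [ 0.2000   0.1400   0.4250]
(I − A)⁻¹ = adj(I−A) / det(I−A) ≈
  [   2.1854     0.5298     0.8940]
  [   1.1258     1.7881     1.1424]
  [   0.6623     0.4636     1.4073]
The output multiplier for sector j is the column-j sum of the Leontief inverse (I − A)⁻¹ = adj(I−A) / det(I−A).
Column 2 of adj(I−A): (0.1600, 0.5400, 0.1400); det(I−A) = 0.3020.
m_2 = (0.1600 + 0.5400 + 0.1400) / 0.3020 = 0.84 / 0.3020 ≈ 2.781.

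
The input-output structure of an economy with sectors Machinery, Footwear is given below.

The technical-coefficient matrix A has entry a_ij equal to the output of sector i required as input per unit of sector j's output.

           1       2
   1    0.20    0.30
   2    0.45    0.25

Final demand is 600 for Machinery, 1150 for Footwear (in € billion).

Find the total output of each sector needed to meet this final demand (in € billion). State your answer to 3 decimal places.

I − A =
  [   0.80    -0.30]
  [  -0.45     0.75]
det(I−A) = (0.80)(0.75) − (-0.30)(-0.45) = 0.4650
adj(I−A) = [[0.75, 0.30], [0.45, 0.80]]
(I − A)⁻¹ = adj(I−A) / det(I−A) ≈
  [   1.6129     0.6452]
  [   0.9677     1.7204]
x = (I − A)⁻¹ d = adj(I−A)·d / det(I−A), with det(I−A) = 0.4650:
  x_1 = (0.75·600 + 0.30·1150) / 0.4650 = 795.00 / 0.4650 ≈ 1709.677
  x_2 = (0.45·600 + 0.80·1150) / 0.4650 = 1190.00 / 0.4650 ≈ 2559.140

x_1 = 1709.677, x_2 = 2559.140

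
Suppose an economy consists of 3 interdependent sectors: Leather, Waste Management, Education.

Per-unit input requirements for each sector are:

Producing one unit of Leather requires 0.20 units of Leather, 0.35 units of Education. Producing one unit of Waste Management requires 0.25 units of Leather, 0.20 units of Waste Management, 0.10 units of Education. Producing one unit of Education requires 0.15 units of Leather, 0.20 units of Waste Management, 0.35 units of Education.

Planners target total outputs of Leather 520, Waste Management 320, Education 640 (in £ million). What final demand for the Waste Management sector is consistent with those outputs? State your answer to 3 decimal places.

I − A =
  [   0.80    -0.25    -0.15]
  [   0.00     0.80    -0.20]
  [  -0.35    -0.10     0.65]
d = (I − A) x:
  d_1 = (+0.80)·520 + (-0.25)·320 + (-0.15)·640 = 240.000
  d_2 = (+0.00)·520 + (+0.80)·320 + (-0.20)·640 = 128.000
  d_3 = (-0.35)·520 + (-0.10)·320 + (+0.65)·640 = 202.000

d_2 = 128.000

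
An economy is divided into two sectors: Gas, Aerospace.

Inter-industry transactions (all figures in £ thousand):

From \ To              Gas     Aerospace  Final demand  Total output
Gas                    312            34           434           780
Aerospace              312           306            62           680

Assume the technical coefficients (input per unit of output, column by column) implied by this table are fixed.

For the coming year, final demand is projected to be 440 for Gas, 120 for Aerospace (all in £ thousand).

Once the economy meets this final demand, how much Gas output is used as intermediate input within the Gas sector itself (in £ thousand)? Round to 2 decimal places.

Technical coefficients a_ij = z_ij / X_j:
  a_GG = 312/780 = 0.40, a_AG = 312/780 = 0.40
  a_GA = 34/680 = 0.05, a_AA = 306/680 = 0.45
I − A =
  [   0.60    -0.05]
  [  -0.40     0.55]
det(I−A) = (0.60)(0.55) − (-0.05)(-0.40) = 0.3100
adj(I−A) = [[0.55, 0.05], [0.40, 0.60]]
(I − A)⁻¹ = adj(I−A) / det(I−A) ≈
  [   1.7742     0.1613]
  [   1.2903     1.9355]
First solve x = (I − A)⁻¹ d = adj(I−A)·d / det(I−A); in particular x_G = (0.55·440 + 0.05·120) / 0.3100 = 248.00 / 0.3100 = 800.0000.
Intermediate flow from G to G: z_GG = a_GG · x_G = 0.40 × 248.00 / 0.3100 = 99.20 / 0.3100 = 320.00.

z_GG = 320.00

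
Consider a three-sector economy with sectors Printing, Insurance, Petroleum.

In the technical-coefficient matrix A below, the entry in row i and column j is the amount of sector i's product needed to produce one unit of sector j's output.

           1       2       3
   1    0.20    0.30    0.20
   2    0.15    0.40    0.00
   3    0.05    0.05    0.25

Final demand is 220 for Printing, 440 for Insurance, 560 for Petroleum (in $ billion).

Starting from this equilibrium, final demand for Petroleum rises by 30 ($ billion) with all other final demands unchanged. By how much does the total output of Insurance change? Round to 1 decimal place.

Δx_2 = 2.8

I − A =
  [   0.80    -0.30    -0.20]
  [  -0.15     0.60     0.00]
  [  -0.05    -0.05     0.75]
Cofactors of I−A, C_ij = (−1)^(i+j)·(minor ij) (rows/columns in the sector order above):
  C_11 = (0.60)(0.75) − (0.00)(-0.05) = 0.4500
  C_12 = −[(-0.15)(0.75) − (0.00)(-0.05)] = 0.1125
  C_13 = (-0.15)(-0.05) − (0.60)(-0.05) = 0.0375
  C_21 = −[(-0.30)(0.75) − (-0.20)(-0.05)] = 0.2350
  C_22 = (0.80)(0.75) − (-0.20)(-0.05) = 0.5900
  C_23 = −[(0.80)(-0.05) − (-0.30)(-0.05)] = 0.0550
  C_31 = (-0.30)(0.00) − (-0.20)(0.60) = 0.1200
  C_32 = −[(0.80)(0.00) − (-0.20)(-0.15)] = 0.0300
  C_33 = (0.80)(0.60) − (-0.30)(-0.15) = 0.4350
det(I−A) = Σ_j (I−A)_1j·C_1j = (0.80)(0.4500) + (-0.30)(0.1125) + (-0.20)(0.0375) = 0.31875
adj(I−A) = Cᵀ =
  [ 0.4500   0.2350   0.1200]
  [ 0.1125   0.5900   0.0300]
  [ 0.0375   0.0550   0.4350]
(I − A)⁻¹ = adj(I−A) / det(I−A) ≈
  [   1.4118     0.7373     0.3765]
  [   0.3529     1.8510     0.0941]
  [   0.1176     0.1725     1.3647]
Δx = (I − A)⁻¹ Δd with Δd having +30 in the Petroleum component and 0 elsewhere.
So Δx_2 = L_23 · (+30), where L_23 = adj(I−A)_23 / det(I−A) = 0.0300 / 0.31875.
Δx_2 = 0.0300 × (+30) / 0.31875 = 0.90 / 0.31875 ≈ 2.8.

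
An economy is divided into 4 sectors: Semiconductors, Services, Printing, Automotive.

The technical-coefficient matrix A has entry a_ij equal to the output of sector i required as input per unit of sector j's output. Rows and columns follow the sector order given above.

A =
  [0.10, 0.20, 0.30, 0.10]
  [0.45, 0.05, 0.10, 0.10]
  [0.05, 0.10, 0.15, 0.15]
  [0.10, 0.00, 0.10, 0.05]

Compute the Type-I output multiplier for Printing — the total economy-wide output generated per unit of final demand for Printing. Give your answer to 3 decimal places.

m_3 = 2.442

I − A =
  [   0.90    -0.20    -0.30    -0.10]
  [  -0.45     0.95    -0.10    -0.10]
  [  -0.05    -0.10     0.85    -0.15]
  [  -0.10     0.00    -0.10     0.95]
Compute the cofactors C_ij = (−1)^(i+j)·(3×3 minor ij) of I−A; the adjugate is their transpose:
adj(I−A) = Cᵀ =
  [ 0.742375   0.188000   0.301250   0.145500]
  [ 0.371875   0.685500   0.229250   0.147500]
  [ 0.103125   0.097000   0.715250   0.134000]
  [ 0.089000   0.030000   0.107000   0.612500]
det(I−A) = Σ_j (I−A)_1j·C_1j = (0.90)(0.742375) + (-0.20)(0.371875) + (-0.30)(0.103125) + (-0.10)(0.089000) = 0.553925
(I − A)⁻¹ = adj(I−A) / det(I−A) ≈
  [   1.3402     0.3394     0.5438     0.2627]
  [   0.6713     1.2375     0.4139     0.2663]
  [   0.1862     0.1751     1.2912     0.2419]
  [   0.1607     0.0542     0.1932     1.1057]
The output multiplier for sector j is the column-j sum of the Leontief inverse (I − A)⁻¹ = adj(I−A) / det(I−A).
Column 3 of adj(I−A): (0.301250, 0.229250, 0.715250, 0.107000); det(I−A) = 0.553925.
m_3 = (0.301250 + 0.229250 + 0.715250 + 0.107000) / 0.553925 = 1.35275 / 0.553925 ≈ 2.442.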